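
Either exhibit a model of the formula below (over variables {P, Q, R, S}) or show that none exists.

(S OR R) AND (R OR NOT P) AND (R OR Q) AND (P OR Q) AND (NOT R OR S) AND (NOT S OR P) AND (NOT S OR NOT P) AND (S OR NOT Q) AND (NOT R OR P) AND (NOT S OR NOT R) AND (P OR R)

UNSATISFIABLE

Suppose S = true.
From the singleton clause (P), P = true.
Now (NOT P) is unsatisfied and unit — conflict.
So S must be the other value — set S = false.
From the singleton clause (R), R = true.
Now (NOT R) is unsatisfied and unit — conflict.
Either choice for S ends in contradiction.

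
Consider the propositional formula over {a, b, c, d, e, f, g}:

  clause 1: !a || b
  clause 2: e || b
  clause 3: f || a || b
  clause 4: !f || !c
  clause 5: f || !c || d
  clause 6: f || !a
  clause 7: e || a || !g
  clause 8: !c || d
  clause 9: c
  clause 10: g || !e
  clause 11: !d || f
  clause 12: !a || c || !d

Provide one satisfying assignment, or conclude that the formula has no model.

Unit clause (c) forces c = true.
Unit clause (!f) forces f = false.
Unit clause (d) forces d = true.
That conflicts with the unit clause (!d).

UNSATISFIABLE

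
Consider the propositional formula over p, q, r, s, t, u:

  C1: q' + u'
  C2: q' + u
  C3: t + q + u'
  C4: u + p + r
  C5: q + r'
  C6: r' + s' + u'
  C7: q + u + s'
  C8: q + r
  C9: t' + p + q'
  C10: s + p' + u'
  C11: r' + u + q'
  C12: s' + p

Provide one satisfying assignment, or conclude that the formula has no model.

UNSATISFIABLE

Suppose q = 0.
From the singleton clause (r'), r = 0.
Now (r) is unsatisfied and unit — conflict.
Undo q and try q = 1.
From the singleton clause (u'), u = 0.
Now (u) is unsatisfied and unit — conflict.
Either choice for q ends in contradiction.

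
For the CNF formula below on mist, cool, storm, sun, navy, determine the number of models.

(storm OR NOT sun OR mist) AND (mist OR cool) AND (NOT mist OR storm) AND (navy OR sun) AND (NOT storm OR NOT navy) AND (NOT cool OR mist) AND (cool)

1

There are 2^5 = 32 truth assignments over (mist, cool, storm, sun, navy).
Split on sun. With sun = true, the clauses containing sun are satisfied and NOT sun drops from the rest; 1 of the 2^4 = 16 assignments to the other variables satisfy what remains.
With sun = false, by the same count on the reduced clause set, 0 assignments work.
(One model: mist=T, cool=T, storm=T, sun=T, navy=F.)
Total: 1 + 0 = 1.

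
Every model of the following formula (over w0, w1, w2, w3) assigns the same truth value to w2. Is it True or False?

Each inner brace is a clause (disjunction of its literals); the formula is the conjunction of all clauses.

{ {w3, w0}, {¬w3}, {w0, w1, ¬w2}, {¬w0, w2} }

True

Suppose w2 = False.
The clause (¬w3) is unit, so w3 = False.
The clause (w0) is unit, so w0 = True.
That conflicts with the unit clause (¬w0).
So every satisfying assignment has w2 = True.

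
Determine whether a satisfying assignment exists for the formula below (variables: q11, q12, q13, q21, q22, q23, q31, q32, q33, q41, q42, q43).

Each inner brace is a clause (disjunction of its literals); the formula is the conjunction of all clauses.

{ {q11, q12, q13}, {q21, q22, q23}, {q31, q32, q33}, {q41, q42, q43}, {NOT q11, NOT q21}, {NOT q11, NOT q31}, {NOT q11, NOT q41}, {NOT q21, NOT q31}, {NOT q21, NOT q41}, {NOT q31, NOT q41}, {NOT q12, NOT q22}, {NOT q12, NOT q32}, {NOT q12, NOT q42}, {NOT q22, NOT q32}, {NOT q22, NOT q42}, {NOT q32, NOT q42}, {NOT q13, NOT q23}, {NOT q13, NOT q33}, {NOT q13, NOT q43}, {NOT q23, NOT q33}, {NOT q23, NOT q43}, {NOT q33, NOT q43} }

Case q11 = false:
Case q12 = true:
The clause (NOT q22) is unit, so q22 = false.
The clause (NOT q32) is unit, so q32 = false.
The clause (NOT q42) is unit, so q42 = false.
Case q21 = true:
The clause (NOT q31) is unit, so q31 = false.
The clause (q33) is unit, so q33 = true.
The clause (NOT q41) is unit, so q41 = false.
The clause (q43) is unit, so q43 = true.
That conflicts with the unit clause (NOT q43).
Backtrack on q21: now try q21 = false.
The clause (q23) is unit, so q23 = true.
The clause (NOT q13) is unit, so q13 = false.
The clause (NOT q33) is unit, so q33 = false.
The clause (q31) is unit, so q31 = true.
The clause (NOT q41) is unit, so q41 = false.
The clause (q43) is unit, so q43 = true.
That conflicts with the unit clause (NOT q43).
Neither q21 = true nor q21 = false works.
Backtrack on q12: now try q12 = false.
The clause (q13) is unit, so q13 = true.
The clause (NOT q23) is unit, so q23 = false.
The clause (NOT q33) is unit, so q33 = false.
The clause (NOT q43) is unit, so q43 = false.
Case q21 = true:
The clause (NOT q31) is unit, so q31 = false.
The clause (q32) is unit, so q32 = true.
The clause (NOT q41) is unit, so q41 = false.
The clause (q42) is unit, so q42 = true.
That conflicts with the unit clause (NOT q42).
Backtrack on q21: now try q21 = false.
The clause (q22) is unit, so q22 = true.
The clause (NOT q32) is unit, so q32 = false.
The clause (q31) is unit, so q31 = true.
The clause (NOT q41) is unit, so q41 = false.
The clause (q42) is unit, so q42 = true.
That conflicts with the unit clause (NOT q42).
Neither q21 = true nor q21 = false works.
Neither q12 = true nor q12 = false works.
Backtrack on q11: now try q11 = true.
The clause (NOT q21) is unit, so q21 = false.
The clause (NOT q31) is unit, so q31 = false.
The clause (NOT q41) is unit, so q41 = false.
Case q22 = true:
The clause (NOT q12) is unit, so q12 = false.
The clause (NOT q32) is unit, so q32 = false.
The clause (q33) is unit, so q33 = true.
The clause (NOT q42) is unit, so q42 = false.
The clause (q43) is unit, so q43 = true.
That conflicts with the unit clause (NOT q43).
Backtrack on q22: now try q22 = false.
The clause (q23) is unit, so q23 = true.
The clause (NOT q13) is unit, so q13 = false.
The clause (NOT q33) is unit, so q33 = false.
The clause (q32) is unit, so q32 = true.
The clause (NOT q12) is unit, so q12 = false.
The clause (NOT q42) is unit, so q42 = false.
The clause (q43) is unit, so q43 = true.
That conflicts with the unit clause (NOT q43).
Neither q22 = true nor q22 = false works.
Neither q11 = true nor q11 = false works.
No assignment satisfies every clause.

No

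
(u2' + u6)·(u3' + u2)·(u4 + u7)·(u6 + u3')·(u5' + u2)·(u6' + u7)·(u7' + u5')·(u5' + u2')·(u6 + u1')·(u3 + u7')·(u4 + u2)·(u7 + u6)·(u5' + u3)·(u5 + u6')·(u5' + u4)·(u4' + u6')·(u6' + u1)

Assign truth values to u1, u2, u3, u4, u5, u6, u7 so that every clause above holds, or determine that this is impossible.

Try u2 = 0.
From the singleton clause (u3'), u3 = 0.
From the singleton clause (u5'), u5 = 0.
From the singleton clause (u7'), u7 = 0.
From the singleton clause (u4), u4 = 1.
From the singleton clause (u6'), u6 = 0.
Now (u6) is unsatisfied and unit — conflict.
That branch fails; take u2 = 1 instead.
From the singleton clause (u6), u6 = 1.
From the singleton clause (u7), u7 = 1.
From the singleton clause (u5'), u5 = 0.
Now (u5) is unsatisfied and unit — conflict.
Neither u2 = 1 nor u2 = 0 works.

UNSATISFIABLE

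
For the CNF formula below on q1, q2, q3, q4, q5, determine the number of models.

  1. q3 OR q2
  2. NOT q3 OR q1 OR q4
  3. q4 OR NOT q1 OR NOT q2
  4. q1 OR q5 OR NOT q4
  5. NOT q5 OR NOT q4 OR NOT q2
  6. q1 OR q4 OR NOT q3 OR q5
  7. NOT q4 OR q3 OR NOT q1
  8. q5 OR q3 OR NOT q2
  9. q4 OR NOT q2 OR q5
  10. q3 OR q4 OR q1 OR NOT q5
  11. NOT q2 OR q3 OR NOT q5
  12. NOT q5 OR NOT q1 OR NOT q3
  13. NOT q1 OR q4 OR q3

4

There are 2^5 = 32 truth assignments over (q1, q2, q3, q4, q5).
Split on q4. With q4 = true, the clauses containing q4 are satisfied and NOT q4 drops from the rest; 3 of the 2^4 = 16 assignments to the other variables satisfy what remains.
With q4 = false, by the same count on the reduced clause set, 1 assignment works.
(One model: q1=F, q2=F, q3=T, q4=T, q5=T.)
Total: 3 + 1 = 4.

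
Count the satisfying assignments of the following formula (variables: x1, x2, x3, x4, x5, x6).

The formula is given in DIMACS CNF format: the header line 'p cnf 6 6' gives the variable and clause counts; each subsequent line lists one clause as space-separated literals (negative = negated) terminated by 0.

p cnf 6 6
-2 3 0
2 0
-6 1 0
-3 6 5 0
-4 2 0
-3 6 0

There are 2^6 = 64 truth assignments over (x1, x2, x3, x4, x5, x6).
Split on x4. With x4 = True, the clauses containing x4 are satisfied and ¬x4 drops from the rest; 2 of the 2^5 = 32 assignments to the other variables satisfy what remains.
With x4 = False, by the same count on the reduced clause set, 2 assignments work.
Total: 2 + 2 = 4.

4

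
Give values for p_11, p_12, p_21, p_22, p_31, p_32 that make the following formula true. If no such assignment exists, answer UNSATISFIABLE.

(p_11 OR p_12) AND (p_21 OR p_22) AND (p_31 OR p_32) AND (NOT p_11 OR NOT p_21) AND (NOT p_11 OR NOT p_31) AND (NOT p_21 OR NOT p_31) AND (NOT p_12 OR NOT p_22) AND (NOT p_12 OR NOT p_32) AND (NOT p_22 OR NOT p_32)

Try p_11 = true.
From the singleton clause (NOT p_21), p_21 = false.
From the singleton clause (p_22), p_22 = true.
From the singleton clause (NOT p_31), p_31 = false.
From the singleton clause (p_32), p_32 = true.
But (NOT p_32) is also a unit clause — contradiction.
Backtrack on p_11: now try p_11 = false.
From the singleton clause (p_12), p_12 = true.
From the singleton clause (NOT p_22), p_22 = false.
From the singleton clause (p_21), p_21 = true.
From the singleton clause (NOT p_31), p_31 = false.
From the singleton clause (p_32), p_32 = true.
But (NOT p_32) is also a unit clause — contradiction.
Both values of p_11 lead to a conflict.

UNSATISFIABLE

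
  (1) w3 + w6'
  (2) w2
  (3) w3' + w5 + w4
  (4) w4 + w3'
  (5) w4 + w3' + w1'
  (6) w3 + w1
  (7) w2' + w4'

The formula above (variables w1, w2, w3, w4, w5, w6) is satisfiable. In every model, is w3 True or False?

Suppose w3 = 1.
The clause (w2) is unit, so w2 = 1.
The clause (w4) is unit, so w4 = 1.
But (w4') is also a unit clause — contradiction.
So every satisfying assignment has w3 = False.

False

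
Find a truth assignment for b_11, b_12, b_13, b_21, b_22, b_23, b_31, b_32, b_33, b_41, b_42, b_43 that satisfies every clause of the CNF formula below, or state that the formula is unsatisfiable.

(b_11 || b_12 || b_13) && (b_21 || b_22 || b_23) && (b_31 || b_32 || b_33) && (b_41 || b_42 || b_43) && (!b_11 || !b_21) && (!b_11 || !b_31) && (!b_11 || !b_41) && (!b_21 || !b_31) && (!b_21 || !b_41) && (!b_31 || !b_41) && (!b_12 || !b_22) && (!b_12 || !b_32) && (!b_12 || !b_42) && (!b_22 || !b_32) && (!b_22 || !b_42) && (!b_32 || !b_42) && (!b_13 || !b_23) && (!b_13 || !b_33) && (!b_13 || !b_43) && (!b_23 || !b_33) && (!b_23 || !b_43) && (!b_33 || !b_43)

Branch on b_11: set b_11 = false.
Branch on b_12: set b_12 = true.
The clause (!b_22) is unit, so b_22 = false.
The clause (!b_32) is unit, so b_32 = false.
The clause (!b_42) is unit, so b_42 = false.
Branch on b_21: set b_21 = true.
The clause (!b_31) is unit, so b_31 = false.
The clause (b_33) is unit, so b_33 = true.
The clause (!b_41) is unit, so b_41 = false.
The clause (b_43) is unit, so b_43 = true.
Now (!b_43) is unsatisfied and unit — conflict.
Undo b_21 and try b_21 = false.
The clause (b_23) is unit, so b_23 = true.
The clause (!b_13) is unit, so b_13 = false.
The clause (!b_33) is unit, so b_33 = false.
The clause (b_31) is unit, so b_31 = true.
The clause (!b_41) is unit, so b_41 = false.
The clause (b_43) is unit, so b_43 = true.
Now (!b_43) is unsatisfied and unit — conflict.
Neither b_21 = true nor b_21 = false works.
Undo b_12 and try b_12 = false.
The clause (b_13) is unit, so b_13 = true.
The clause (!b_23) is unit, so b_23 = false.
The clause (!b_33) is unit, so b_33 = false.
The clause (!b_43) is unit, so b_43 = false.
Branch on b_21: set b_21 = true.
The clause (!b_31) is unit, so b_31 = false.
The clause (b_32) is unit, so b_32 = true.
The clause (!b_41) is unit, so b_41 = false.
The clause (b_42) is unit, so b_42 = true.
Now (!b_42) is unsatisfied and unit — conflict.
Undo b_21 and try b_21 = false.
The clause (b_22) is unit, so b_22 = true.
The clause (!b_32) is unit, so b_32 = false.
The clause (b_31) is unit, so b_31 = true.
The clause (!b_41) is unit, so b_41 = false.
The clause (b_42) is unit, so b_42 = true.
Now (!b_42) is unsatisfied and unit — conflict.
Neither b_21 = true nor b_21 = false works.
Neither b_12 = true nor b_12 = false works.
Undo b_11 and try b_11 = true.
The clause (!b_21) is unit, so b_21 = false.
The clause (!b_31) is unit, so b_31 = false.
The clause (!b_41) is unit, so b_41 = false.
Branch on b_22: set b_22 = true.
The clause (!b_12) is unit, so b_12 = false.
The clause (!b_32) is unit, so b_32 = false.
The clause (b_33) is unit, so b_33 = true.
The clause (!b_42) is unit, so b_42 = false.
The clause (b_43) is unit, so b_43 = true.
Now (!b_43) is unsatisfied and unit — conflict.
Undo b_22 and try b_22 = false.
The clause (b_23) is unit, so b_23 = true.
The clause (!b_13) is unit, so b_13 = false.
The clause (!b_33) is unit, so b_33 = false.
The clause (b_32) is unit, so b_32 = true.
The clause (!b_12) is unit, so b_12 = false.
The clause (!b_42) is unit, so b_42 = false.
The clause (b_43) is unit, so b_43 = true.
Now (!b_43) is unsatisfied and unit — conflict.
Neither b_22 = true nor b_22 = false works.
Neither b_11 = true nor b_11 = false works.

UNSATISFIABLE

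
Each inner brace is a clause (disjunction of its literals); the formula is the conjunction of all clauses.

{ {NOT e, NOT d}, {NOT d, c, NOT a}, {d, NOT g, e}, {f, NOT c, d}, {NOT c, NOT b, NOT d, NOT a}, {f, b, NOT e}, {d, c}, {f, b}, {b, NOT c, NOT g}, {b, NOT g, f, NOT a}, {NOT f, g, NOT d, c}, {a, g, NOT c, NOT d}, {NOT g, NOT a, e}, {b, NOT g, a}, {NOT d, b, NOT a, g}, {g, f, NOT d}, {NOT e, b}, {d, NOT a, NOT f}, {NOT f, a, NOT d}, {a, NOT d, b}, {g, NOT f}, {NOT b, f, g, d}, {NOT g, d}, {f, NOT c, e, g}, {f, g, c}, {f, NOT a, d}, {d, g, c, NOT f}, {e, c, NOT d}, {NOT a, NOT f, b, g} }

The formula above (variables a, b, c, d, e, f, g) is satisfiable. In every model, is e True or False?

Suppose e = true.
(NOT d) alone gives d = false.
(c) alone gives c = true.
(f) alone gives f = true.
(b) alone gives b = true.
(NOT a) alone gives a = false.
(g) alone gives g = true.
Now (NOT g) is unsatisfied and unit — conflict.
So every satisfying assignment has e = False.

False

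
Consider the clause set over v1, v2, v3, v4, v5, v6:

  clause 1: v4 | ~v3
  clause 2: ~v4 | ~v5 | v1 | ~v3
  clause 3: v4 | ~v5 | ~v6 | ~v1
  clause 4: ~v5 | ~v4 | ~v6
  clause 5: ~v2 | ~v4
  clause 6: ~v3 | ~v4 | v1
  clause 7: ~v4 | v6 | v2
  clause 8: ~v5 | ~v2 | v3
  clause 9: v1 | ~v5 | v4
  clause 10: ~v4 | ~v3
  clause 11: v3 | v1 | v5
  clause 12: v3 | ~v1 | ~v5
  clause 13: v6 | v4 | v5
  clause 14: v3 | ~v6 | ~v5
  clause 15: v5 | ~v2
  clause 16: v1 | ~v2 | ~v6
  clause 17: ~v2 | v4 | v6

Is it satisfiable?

Yes, satisfiable

Case v4 = 1:
Unit clause (~v2) forces v2 = 0.
Unit clause (v6) forces v6 = 1.
Unit clause (~v5) forces v5 = 0.
Unit clause (~v3) forces v3 = 0.
Unit clause (v1) forces v1 = 1.
Every clause now holds.
A satisfying assignment: v1=1; v2=0; v3=0; v4=1; v5=0; v6=1.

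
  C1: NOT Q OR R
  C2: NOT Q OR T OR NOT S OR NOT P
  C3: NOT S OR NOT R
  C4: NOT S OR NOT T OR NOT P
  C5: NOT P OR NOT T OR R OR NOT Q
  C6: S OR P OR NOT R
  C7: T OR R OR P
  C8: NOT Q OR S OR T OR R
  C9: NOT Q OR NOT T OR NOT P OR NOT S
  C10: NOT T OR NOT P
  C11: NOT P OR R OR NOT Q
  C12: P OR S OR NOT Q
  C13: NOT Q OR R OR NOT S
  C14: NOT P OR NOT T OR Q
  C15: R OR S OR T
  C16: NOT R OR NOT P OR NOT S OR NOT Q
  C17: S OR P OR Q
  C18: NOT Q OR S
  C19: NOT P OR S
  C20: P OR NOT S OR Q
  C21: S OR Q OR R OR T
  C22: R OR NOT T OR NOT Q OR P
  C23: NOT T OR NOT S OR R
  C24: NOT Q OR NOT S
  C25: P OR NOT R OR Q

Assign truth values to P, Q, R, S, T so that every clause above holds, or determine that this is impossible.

P ↦ true,  Q ↦ false,  R ↦ false,  S ↦ true,  T ↦ false

Branch on Q: set Q = false.
Branch on S: set S = true.
The clause (NOT R) is unit, so R = false.
The clause (P) is unit, so P = true.
The clause (NOT T) is unit, so T = false.
This assignment satisfies each clause.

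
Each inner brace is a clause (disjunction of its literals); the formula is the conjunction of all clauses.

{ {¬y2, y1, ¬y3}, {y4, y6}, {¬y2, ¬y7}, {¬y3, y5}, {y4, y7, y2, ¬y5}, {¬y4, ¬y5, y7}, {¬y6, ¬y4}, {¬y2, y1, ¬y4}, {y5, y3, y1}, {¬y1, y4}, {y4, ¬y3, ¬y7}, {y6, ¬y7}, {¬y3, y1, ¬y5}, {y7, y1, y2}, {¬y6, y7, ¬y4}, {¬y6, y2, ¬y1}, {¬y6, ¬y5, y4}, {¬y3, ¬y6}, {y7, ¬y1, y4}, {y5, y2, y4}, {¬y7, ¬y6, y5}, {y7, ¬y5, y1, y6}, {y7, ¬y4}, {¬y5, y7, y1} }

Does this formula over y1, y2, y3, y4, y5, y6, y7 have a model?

Branch on y4: set y4 = True.
The clause (¬y6) is unit, so y6 = False.
The clause (¬y7) is unit, so y7 = False.
That conflicts with the unit clause (y7).
That branch fails; take y4 = False instead.
The clause (y6) is unit, so y6 = True.
The clause (¬y1) is unit, so y1 = False.
The clause (¬y5) is unit, so y5 = False.
The clause (¬y3) is unit, so y3 = False.
That conflicts with the unit clause (y3).
Either choice for y4 ends in contradiction.
No assignment satisfies every clause.

No, unsatisfiable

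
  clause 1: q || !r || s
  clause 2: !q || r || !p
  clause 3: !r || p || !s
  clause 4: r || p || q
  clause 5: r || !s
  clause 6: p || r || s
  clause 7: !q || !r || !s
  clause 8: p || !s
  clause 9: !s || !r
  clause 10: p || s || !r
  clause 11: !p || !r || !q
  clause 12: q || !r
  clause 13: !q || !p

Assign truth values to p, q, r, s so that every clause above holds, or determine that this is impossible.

Case r = false:
The clause (!s) is unit, so s = false.
The clause (p) is unit, so p = true.
The clause (!q) is unit, so q = false.
Every clause now holds.

p: true, q: false, r: false, s: false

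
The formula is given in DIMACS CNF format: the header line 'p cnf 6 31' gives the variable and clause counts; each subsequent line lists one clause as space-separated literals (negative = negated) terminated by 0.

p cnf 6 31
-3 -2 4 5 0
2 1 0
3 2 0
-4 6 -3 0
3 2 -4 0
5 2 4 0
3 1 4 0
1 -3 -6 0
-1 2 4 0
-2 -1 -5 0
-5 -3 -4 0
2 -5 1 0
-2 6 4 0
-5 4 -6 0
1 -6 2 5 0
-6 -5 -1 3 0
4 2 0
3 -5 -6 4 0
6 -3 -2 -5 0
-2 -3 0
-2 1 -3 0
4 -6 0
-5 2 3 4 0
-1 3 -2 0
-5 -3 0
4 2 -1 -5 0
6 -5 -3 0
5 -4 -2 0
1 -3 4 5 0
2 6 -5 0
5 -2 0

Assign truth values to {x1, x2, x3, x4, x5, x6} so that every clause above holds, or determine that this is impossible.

Suppose x2 = True.
Unit clause (¬x3) forces x3 = False.
Unit clause (¬x1) forces x1 = False.
Unit clause (x4) forces x4 = True.
Unit clause (x5) forces x5 = True.
All clauses hold; x6 can take either value.

x1 ↦ False,  x2 ↦ True,  x3 ↦ False,  x4 ↦ True,  x5 ↦ True,  x6 ↦ True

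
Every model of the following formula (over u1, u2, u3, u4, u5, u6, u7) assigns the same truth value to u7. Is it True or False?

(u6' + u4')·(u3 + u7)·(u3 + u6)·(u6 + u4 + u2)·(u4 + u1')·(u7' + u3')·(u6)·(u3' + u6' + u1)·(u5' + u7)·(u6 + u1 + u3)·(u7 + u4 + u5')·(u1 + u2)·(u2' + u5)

Suppose u7 = 0.
The clause (u3) is unit, so u3 = 1.
The clause (u6) is unit, so u6 = 1.
The clause (u4') is unit, so u4 = 0.
The clause (u1') is unit, so u1 = 0.
But (u1) is also a unit clause — contradiction.
So every satisfying assignment has u7 = True.

True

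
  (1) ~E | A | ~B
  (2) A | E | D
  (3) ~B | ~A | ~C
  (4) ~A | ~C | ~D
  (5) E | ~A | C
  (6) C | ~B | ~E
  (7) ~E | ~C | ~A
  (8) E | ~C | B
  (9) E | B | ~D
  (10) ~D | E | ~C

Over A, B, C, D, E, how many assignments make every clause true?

There are 2^5 = 32 truth assignments over (A, B, C, D, E).
Split on C. With C = 1, the clauses containing C are satisfied and ~C drops from the rest; 2 of the 2^4 = 16 assignments to the other variables satisfy what remains.
With C = 0, by the same count on the reduced clause set, 5 assignments work.
(One model: A=F, B=F, C=F, D=F, E=T.)
Total: 2 + 5 = 7.

7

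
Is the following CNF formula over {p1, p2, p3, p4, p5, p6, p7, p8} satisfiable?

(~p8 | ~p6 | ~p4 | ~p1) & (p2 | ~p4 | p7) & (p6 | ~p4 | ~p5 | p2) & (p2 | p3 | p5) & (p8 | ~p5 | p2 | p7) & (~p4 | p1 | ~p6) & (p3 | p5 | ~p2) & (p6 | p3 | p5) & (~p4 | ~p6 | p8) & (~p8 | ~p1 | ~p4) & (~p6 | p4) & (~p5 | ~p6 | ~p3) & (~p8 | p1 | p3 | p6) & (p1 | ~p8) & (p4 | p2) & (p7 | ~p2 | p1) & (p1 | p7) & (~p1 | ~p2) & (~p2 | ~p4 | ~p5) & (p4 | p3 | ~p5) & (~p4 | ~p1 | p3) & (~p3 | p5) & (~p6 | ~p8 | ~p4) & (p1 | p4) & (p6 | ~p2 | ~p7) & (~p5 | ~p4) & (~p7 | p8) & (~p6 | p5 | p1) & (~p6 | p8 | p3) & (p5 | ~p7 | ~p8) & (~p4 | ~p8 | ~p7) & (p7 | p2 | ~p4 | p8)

No

Branch on p6: set p6 = 0.
Branch on p3: set p3 = 1.
(p5) alone gives p5 = 1.
(~p4) alone gives p4 = 0.
(p2) alone gives p2 = 1.
(~p1) alone gives p1 = 0.
Now (p1) is unsatisfied and unit — conflict.
That branch fails; take p3 = 0 instead.
(p5) alone gives p5 = 1.
(p4) alone gives p4 = 1.
Now (~p4) is unsatisfied and unit — conflict.
Both values of p3 lead to a conflict.
That branch fails; take p6 = 1 instead.
(p4) alone gives p4 = 1.
(p1) alone gives p1 = 1.
(~p8) alone gives p8 = 0.
Now (p8) is unsatisfied and unit — conflict.
Both values of p6 lead to a conflict.
No assignment satisfies every clause.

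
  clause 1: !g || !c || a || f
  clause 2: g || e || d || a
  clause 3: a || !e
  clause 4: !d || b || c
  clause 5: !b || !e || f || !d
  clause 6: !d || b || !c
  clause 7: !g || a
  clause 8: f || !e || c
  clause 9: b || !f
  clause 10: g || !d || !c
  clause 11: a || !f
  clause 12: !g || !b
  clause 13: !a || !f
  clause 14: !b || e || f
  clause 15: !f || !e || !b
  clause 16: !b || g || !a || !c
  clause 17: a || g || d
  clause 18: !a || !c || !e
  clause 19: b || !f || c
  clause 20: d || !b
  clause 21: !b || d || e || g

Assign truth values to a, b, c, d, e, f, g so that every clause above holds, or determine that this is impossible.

Suppose a = true.
Unit clause (!f) forces f = false.
Suppose e = false.
Unit clause (!b) forces b = false.
Suppose d = false.
No clause remains; c, g are free.

a=true; b=false; c=false; d=false; e=false; f=false; g=true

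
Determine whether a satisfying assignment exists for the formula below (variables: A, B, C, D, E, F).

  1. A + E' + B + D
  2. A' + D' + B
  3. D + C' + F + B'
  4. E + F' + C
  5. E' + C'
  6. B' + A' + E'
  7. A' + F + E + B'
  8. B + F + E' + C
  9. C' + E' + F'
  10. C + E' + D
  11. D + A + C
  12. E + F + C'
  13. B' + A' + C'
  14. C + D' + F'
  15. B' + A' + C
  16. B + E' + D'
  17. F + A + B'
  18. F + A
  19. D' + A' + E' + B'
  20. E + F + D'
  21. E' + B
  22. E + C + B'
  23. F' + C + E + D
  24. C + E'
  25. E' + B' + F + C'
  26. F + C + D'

Try E = 0.
Try F = 1.
(C) alone gives C = 1.
Try B = 1.
(A') alone gives A = 0.
All clauses hold; D can take either value.
A satisfying assignment: A: 0; B: 1; C: 1; D: 0; E: 0; F: 1.

Yes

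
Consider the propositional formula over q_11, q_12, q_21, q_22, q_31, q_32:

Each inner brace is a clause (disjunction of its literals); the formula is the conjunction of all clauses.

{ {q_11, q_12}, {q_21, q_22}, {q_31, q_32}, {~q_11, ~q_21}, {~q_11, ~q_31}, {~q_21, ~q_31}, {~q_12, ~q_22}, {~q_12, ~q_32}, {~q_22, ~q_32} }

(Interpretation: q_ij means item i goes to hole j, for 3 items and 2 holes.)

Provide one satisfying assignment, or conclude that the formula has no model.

UNSATISFIABLE

Case q_11 = 1:
From the singleton clause (~q_21), q_21 = 0.
From the singleton clause (q_22), q_22 = 1.
From the singleton clause (~q_31), q_31 = 0.
From the singleton clause (q_32), q_32 = 1.
But (~q_32) is also a unit clause — contradiction.
Backtrack on q_11: now try q_11 = 0.
From the singleton clause (q_12), q_12 = 1.
From the singleton clause (~q_22), q_22 = 0.
From the singleton clause (q_21), q_21 = 1.
From the singleton clause (~q_31), q_31 = 0.
From the singleton clause (q_32), q_32 = 1.
But (~q_32) is also a unit clause — contradiction.
Both values of q_11 lead to a conflict.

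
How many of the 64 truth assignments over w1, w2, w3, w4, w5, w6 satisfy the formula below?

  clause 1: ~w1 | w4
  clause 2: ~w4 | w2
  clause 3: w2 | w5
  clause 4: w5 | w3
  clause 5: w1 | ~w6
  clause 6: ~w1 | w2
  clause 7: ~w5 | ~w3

There are 2^6 = 64 truth assignments over (w1, w2, w3, w4, w5, w6).
Split on w5. With w5 = 1, the clauses containing w5 are satisfied and ~w5 drops from the rest; 5 of the 2^5 = 32 assignments to the other variables satisfy what remains.
With w5 = 0, by the same count on the reduced clause set, 4 assignments work.
(One model: w1=F, w2=F, w3=F, w4=F, w5=T, w6=F.)
Total: 5 + 4 = 9.

9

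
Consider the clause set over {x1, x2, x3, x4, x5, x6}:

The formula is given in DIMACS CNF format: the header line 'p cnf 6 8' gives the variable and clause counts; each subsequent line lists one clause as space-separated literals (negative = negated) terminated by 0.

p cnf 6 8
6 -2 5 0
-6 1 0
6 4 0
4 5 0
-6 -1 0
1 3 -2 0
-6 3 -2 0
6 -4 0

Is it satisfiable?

Branch on x6: set x6 = False.
From the singleton clause (x4), x4 = True.
Now (¬x4) is unsatisfied and unit — conflict.
Undo x6 and try x6 = True.
From the singleton clause (x1), x1 = True.
Now (¬x1) is unsatisfied and unit — conflict.
Either choice for x6 ends in contradiction.
No assignment satisfies every clause.

No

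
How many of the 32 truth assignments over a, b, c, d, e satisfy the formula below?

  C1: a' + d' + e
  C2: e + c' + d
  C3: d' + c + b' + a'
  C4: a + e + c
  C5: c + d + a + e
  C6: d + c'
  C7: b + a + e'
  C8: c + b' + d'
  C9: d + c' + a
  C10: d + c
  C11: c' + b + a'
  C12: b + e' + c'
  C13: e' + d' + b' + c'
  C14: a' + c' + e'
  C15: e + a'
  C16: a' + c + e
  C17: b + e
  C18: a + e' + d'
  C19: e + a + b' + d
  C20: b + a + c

There are 2^5 = 32 truth assignments over (a, b, c, d, e).
Split on a. With a = 1, the clauses containing a are satisfied and a' drops from the rest; 1 of the 2^4 = 16 assignments to the other variables satisfy what remains.
With a = 0, by the same count on the reduced clause set, 1 assignment works.
(One model: a=F, b=T, c=T, d=T, e=F.)
Total: 1 + 1 = 2.

2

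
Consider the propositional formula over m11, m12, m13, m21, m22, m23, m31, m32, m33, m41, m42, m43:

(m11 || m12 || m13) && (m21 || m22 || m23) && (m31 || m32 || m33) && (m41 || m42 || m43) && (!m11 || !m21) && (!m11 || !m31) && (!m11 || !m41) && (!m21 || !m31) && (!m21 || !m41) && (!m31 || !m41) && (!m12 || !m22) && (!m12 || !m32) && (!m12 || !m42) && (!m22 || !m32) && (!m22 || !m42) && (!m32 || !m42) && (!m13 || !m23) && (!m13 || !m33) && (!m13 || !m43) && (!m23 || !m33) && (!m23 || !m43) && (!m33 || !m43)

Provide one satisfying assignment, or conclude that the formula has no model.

UNSATISFIABLE

Suppose m11 = false.
Suppose m12 = true.
From the singleton clause (!m22), m22 = false.
From the singleton clause (!m32), m32 = false.
From the singleton clause (!m42), m42 = false.
Suppose m21 = true.
From the singleton clause (!m31), m31 = false.
From the singleton clause (m33), m33 = true.
From the singleton clause (!m41), m41 = false.
From the singleton clause (m43), m43 = true.
Now (!m43) is unsatisfied and unit — conflict.
That branch fails; take m21 = false instead.
From the singleton clause (m23), m23 = true.
From the singleton clause (!m13), m13 = false.
From the singleton clause (!m33), m33 = false.
From the singleton clause (m31), m31 = true.
From the singleton clause (!m41), m41 = false.
From the singleton clause (m43), m43 = true.
Now (!m43) is unsatisfied and unit — conflict.
Either choice for m21 ends in contradiction.
That branch fails; take m12 = false instead.
From the singleton clause (m13), m13 = true.
From the singleton clause (!m23), m23 = false.
From the singleton clause (!m33), m33 = false.
From the singleton clause (!m43), m43 = false.
Suppose m21 = true.
From the singleton clause (!m31), m31 = false.
From the singleton clause (m32), m32 = true.
From the singleton clause (!m41), m41 = false.
From the singleton clause (m42), m42 = true.
Now (!m42) is unsatisfied and unit — conflict.
That branch fails; take m21 = false instead.
From the singleton clause (m22), m22 = true.
From the singleton clause (!m32), m32 = false.
From the singleton clause (m31), m31 = true.
From the singleton clause (!m41), m41 = false.
From the singleton clause (m42), m42 = true.
Now (!m42) is unsatisfied and unit — conflict.
Either choice for m21 ends in contradiction.
Either choice for m12 ends in contradiction.
That branch fails; take m11 = true instead.
From the singleton clause (!m21), m21 = false.
From the singleton clause (!m31), m31 = false.
From the singleton clause (!m41), m41 = false.
Suppose m22 = true.
From the singleton clause (!m12), m12 = false.
From the singleton clause (!m32), m32 = false.
From the singleton clause (m33), m33 = true.
From the singleton clause (!m42), m42 = false.
From the singleton clause (m43), m43 = true.
Now (!m43) is unsatisfied and unit — conflict.
That branch fails; take m22 = false instead.
From the singleton clause (m23), m23 = true.
From the singleton clause (!m13), m13 = false.
From the singleton clause (!m33), m33 = false.
From the singleton clause (m32), m32 = true.
From the singleton clause (!m12), m12 = false.
From the singleton clause (!m42), m42 = false.
From the singleton clause (m43), m43 = true.
Now (!m43) is unsatisfied and unit — conflict.
Either choice for m22 ends in contradiction.
Either choice for m11 ends in contradiction.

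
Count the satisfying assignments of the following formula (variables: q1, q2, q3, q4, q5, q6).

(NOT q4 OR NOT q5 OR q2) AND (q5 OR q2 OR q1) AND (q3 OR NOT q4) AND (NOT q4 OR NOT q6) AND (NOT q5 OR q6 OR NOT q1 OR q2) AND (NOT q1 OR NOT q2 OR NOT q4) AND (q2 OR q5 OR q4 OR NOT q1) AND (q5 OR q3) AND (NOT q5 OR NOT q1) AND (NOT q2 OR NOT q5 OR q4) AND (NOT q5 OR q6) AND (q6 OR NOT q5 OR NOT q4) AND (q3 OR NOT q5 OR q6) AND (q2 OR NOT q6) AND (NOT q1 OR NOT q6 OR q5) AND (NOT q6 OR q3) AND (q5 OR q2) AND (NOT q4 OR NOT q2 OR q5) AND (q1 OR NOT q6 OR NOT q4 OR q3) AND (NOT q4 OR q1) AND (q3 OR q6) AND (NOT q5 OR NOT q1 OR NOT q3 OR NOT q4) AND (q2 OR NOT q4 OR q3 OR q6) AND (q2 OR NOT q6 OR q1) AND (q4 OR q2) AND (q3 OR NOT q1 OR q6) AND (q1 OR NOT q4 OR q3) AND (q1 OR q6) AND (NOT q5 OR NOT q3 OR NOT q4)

There are 2^6 = 64 truth assignments over (q1, q2, q3, q4, q5, q6).
Split on q3. With q3 = true, the clauses containing q3 are satisfied and NOT q3 drops from the rest; 2 of the 2^5 = 32 assignments to the other variables satisfy what remains.
With q3 = false, by the same count on the reduced clause set, 0 assignments work.
Total: 2 + 0 = 2.

2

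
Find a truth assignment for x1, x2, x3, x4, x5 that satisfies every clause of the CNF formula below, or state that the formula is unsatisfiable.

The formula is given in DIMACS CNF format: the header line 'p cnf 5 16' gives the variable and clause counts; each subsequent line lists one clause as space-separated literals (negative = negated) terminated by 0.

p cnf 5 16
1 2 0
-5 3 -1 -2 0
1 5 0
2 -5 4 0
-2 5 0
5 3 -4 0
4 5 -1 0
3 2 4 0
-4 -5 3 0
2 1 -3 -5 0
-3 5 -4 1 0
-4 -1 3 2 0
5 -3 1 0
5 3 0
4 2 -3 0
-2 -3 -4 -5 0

x1=True,  x2=True,  x3=True,  x4=False,  x5=True

Try x1 = True.
Try x2 = True.
(x5) alone gives x5 = True.
(x3) alone gives x3 = True.
(¬x4) alone gives x4 = False.
All clauses are satisfied.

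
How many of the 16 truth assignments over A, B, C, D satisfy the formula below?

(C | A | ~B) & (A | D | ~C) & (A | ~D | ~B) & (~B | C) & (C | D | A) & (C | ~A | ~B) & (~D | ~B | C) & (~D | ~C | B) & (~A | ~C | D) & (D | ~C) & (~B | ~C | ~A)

There are 2^4 = 16 truth assignments over (A, B, C, D).
Check each against the 11 clauses (columns in the order A, B, C, D):
  F F F F  ✗ fails (C | D | A)
  F F F T  ✓ satisfies all
  F F T F  ✗ fails (A | D | ~C)
  F F T T  ✗ fails (~D | ~C | B)
  F T F F  ✗ fails (C | A | ~B)
  F T F T  ✗ fails (C | A | ~B)
  F T T F  ✗ fails (A | D | ~C)
  F T T T  ✗ fails (A | ~D | ~B)
  T F F F  ✓ satisfies all
  T F F T  ✓ satisfies all
  T F T F  ✗ fails (~A | ~C | D)
  T F T T  ✗ fails (~D | ~C | B)
  T T F F  ✗ fails (~B | C)
  T T F T  ✗ fails (~B | C)
  T T T F  ✗ fails (~A | ~C | D)
  T T T T  ✗ fails (~B | ~C | ~A)
3 of the 16 rows are models.

3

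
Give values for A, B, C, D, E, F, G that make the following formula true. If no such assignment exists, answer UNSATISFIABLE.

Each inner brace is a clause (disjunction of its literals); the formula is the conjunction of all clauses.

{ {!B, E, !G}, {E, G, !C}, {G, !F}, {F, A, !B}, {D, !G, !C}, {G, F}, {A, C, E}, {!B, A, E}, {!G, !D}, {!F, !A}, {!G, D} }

UNSATISFIABLE

Branch on G: set G = true.
The clause (!D) is unit, so D = false.
But (D) is also a unit clause — contradiction.
Undo G and try G = false.
The clause (!F) is unit, so F = false.
But (F) is also a unit clause — contradiction.
Both values of G lead to a conflict.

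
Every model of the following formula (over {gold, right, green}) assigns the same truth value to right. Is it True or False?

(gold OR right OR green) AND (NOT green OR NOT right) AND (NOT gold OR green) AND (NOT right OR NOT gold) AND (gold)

Suppose right = true.
From the singleton clause (NOT green), green = false.
From the singleton clause (NOT gold), gold = false.
Now (gold) is unsatisfied and unit — conflict.
So every satisfying assignment has right = False.

False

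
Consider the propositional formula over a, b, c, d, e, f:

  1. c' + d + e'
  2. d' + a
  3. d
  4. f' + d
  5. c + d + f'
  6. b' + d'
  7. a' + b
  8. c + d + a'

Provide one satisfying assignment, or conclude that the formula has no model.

Unit clause (d) forces d = 1.
Unit clause (a) forces a = 1.
Unit clause (b') forces b = 0.
That conflicts with the unit clause (b).

UNSATISFIABLE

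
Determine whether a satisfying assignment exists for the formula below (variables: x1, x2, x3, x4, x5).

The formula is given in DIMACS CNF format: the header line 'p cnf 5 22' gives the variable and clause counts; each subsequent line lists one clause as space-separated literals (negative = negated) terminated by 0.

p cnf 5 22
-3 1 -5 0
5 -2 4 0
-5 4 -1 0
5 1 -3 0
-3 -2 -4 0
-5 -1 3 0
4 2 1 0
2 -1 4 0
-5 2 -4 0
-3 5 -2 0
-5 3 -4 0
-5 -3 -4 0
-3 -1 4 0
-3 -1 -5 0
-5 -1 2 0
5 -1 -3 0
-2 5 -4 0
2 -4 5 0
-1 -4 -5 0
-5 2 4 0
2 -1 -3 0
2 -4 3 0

Suppose x3 = False.
Suppose x5 = True.
From the singleton clause (¬x1), x1 = False.
From the singleton clause (¬x4), x4 = False.
From the singleton clause (x2), x2 = True.
Every clause now holds.
A satisfying assignment: x1=False,  x2=True,  x3=False,  x4=False,  x5=True.

Yes, satisfiable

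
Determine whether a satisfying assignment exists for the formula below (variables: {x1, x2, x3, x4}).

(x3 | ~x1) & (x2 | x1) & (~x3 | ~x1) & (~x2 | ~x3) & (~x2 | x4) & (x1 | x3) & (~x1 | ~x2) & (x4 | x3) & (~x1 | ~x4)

Try x3 = 1.
Unit clause (~x1) forces x1 = 0.
Unit clause (x2) forces x2 = 1.
That conflicts with the unit clause (~x2).
That branch fails; take x3 = 0 instead.
Unit clause (~x1) forces x1 = 0.
That conflicts with the unit clause (x1).
Neither x3 = 1 nor x3 = 0 works.
No assignment satisfies every clause.

No, unsatisfiable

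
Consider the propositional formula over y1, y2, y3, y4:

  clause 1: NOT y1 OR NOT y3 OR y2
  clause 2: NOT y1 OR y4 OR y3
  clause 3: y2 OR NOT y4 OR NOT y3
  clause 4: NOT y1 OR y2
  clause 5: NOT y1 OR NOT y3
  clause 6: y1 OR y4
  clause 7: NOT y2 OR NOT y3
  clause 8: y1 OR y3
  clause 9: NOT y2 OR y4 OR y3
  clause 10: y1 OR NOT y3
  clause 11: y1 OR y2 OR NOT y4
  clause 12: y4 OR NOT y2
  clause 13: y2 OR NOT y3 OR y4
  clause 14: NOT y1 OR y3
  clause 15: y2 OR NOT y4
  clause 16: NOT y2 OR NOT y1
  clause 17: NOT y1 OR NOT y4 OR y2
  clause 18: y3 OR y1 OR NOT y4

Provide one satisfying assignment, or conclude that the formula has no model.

Suppose y1 = false.
From the singleton clause (y4), y4 = true.
From the singleton clause (y3), y3 = true.
That conflicts with the unit clause (NOT y3).
So y1 must be the other value — set y1 = true.
From the singleton clause (y2), y2 = true.
That conflicts with the unit clause (NOT y2).
Either choice for y1 ends in contradiction.

UNSATISFIABLE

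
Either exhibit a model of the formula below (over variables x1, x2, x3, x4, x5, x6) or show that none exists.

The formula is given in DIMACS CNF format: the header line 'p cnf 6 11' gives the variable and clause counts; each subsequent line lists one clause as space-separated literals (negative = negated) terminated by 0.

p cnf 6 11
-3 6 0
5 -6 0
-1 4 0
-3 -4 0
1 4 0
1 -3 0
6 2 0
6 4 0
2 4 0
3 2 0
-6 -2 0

Try x3 = False.
Unit clause (x2) forces x2 = True.
Unit clause (¬x6) forces x6 = False.
Unit clause (x4) forces x4 = True.
No clause remains; x1, x5 are free.

x1=True, x2=True, x3=False, x4=True, x5=False, x6=False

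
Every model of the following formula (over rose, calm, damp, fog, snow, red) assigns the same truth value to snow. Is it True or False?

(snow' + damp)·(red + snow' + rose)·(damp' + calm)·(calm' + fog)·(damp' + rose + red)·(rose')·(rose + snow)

Suppose snow = 0.
(rose') alone gives rose = 0.
But (rose) is also a unit clause — contradiction.
So every satisfying assignment has snow = True.

True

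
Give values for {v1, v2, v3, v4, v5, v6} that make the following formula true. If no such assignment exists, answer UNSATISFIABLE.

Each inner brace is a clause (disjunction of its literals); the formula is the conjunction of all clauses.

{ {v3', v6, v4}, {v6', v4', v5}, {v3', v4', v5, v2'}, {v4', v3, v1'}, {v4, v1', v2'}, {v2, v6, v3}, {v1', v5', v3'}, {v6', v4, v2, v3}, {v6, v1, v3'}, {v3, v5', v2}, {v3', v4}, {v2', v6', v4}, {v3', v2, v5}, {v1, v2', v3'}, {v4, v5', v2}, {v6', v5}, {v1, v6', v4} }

v1=0; v2=1; v3=0; v4=0; v5=1; v6=0

Try v3 = 0.
Try v4 = 0.
Try v1 = 0.
(v6') alone gives v6 = 0.
(v2) alone gives v2 = 1.
No clause remains; v5 is free.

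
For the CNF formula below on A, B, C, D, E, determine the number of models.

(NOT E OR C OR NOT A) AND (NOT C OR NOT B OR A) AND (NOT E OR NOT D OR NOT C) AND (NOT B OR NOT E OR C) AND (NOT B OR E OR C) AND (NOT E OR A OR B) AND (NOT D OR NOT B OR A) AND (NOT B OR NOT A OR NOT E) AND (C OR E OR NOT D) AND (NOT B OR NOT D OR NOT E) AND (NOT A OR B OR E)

There are 2^5 = 32 truth assignments over (A, B, C, D, E).
Split on D. With D = true, the clauses containing D are satisfied and NOT D drops from the rest; 2 of the 2^4 = 16 assignments to the other variables satisfy what remains.
With D = false, by the same count on the reduced clause set, 4 assignments work.
Total: 2 + 4 = 6.

6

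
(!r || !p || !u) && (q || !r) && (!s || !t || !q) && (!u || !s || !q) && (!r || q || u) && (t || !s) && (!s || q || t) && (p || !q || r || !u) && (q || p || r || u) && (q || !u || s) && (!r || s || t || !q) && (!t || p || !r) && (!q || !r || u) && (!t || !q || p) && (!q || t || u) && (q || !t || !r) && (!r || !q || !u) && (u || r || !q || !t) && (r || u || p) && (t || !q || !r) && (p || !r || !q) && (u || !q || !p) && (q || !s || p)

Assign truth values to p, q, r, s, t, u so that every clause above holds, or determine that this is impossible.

p: true,  q: false,  r: false,  s: false,  t: true,  u: false

Suppose q = false.
Unit clause (!r) forces r = false.
Suppose t = true.
Suppose p = true.
Suppose u = false.
No clause remains; s is free.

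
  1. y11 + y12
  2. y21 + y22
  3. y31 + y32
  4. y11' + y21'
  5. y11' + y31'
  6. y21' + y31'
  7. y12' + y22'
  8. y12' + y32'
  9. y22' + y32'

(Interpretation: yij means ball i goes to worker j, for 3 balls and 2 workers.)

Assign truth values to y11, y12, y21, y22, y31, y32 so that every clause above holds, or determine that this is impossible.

Suppose y11 = 1.
The clause (y21') is unit, so y21 = 0.
The clause (y22) is unit, so y22 = 1.
The clause (y31') is unit, so y31 = 0.
The clause (y32) is unit, so y32 = 1.
But (y32') is also a unit clause — contradiction.
So y11 must be the other value — set y11 = 0.
The clause (y12) is unit, so y12 = 1.
The clause (y22') is unit, so y22 = 0.
The clause (y21) is unit, so y21 = 1.
The clause (y31') is unit, so y31 = 0.
The clause (y32) is unit, so y32 = 1.
But (y32') is also a unit clause — contradiction.
Neither y11 = 1 nor y11 = 0 works.

UNSATISFIABLE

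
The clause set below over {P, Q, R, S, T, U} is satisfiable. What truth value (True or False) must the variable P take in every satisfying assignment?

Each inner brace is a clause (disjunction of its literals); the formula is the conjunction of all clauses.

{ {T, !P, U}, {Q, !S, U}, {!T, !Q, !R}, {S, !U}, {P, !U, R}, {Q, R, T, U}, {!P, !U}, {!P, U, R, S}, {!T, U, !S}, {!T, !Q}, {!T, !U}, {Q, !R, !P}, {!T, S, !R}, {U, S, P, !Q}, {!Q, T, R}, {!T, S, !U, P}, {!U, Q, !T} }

Suppose P = true.
Unit clause (!U) forces U = false.
Unit clause (T) forces T = true.
Unit clause (!S) forces S = false.
Unit clause (R) forces R = true.
But (!R) is also a unit clause — contradiction.
So every satisfying assignment has P = False.

False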